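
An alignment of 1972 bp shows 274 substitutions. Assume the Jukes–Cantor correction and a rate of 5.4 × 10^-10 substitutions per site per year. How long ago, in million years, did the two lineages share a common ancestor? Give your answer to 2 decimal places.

p = 274/1972 ≈ 0.138945.
d = −(3/4) ln(1 − 4p/3) = −0.75 ln(1 − 0.18526) = −0.75 ln(0.81474)
  = −0.75 × (-0.204886) = 0.153665 substitutions/site.
Under a molecular clock d = 2μt, so t = d/(2μ) = 0.153665 / (2 × 5.4 × 10^-10) = 142.28 million years.

142.28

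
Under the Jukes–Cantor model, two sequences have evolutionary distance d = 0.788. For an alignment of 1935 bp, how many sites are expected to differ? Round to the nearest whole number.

944

Invert JC69: p = (3/4)(1 − e^(−4d/3)) = 0.75 × (1 − e^(-1.050667)) = 0.75 × (1 − 0.349704) = 0.487722.
Expected differing sites = pL ≈ 0.487722 × 1935 = 943.74207 ≈ 944.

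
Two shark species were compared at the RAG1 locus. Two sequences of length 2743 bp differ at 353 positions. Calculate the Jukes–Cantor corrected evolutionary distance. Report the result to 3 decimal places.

p = 353/2743 ≈ 0.128691.
d = −(3/4) ln(1 − 4p/3) = −0.75 ln(1 − 0.171588) = −0.75 ln(0.828412)
  = −0.75 × (-0.188245) = 0.141184 substitutions/site.

0.141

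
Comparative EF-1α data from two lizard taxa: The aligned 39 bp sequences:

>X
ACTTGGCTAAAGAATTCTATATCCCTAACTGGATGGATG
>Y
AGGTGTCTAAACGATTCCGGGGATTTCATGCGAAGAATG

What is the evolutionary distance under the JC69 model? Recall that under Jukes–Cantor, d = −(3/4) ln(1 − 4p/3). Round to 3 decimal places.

0.786

The sequences differ at 19 of 39 sites, so p = 19/39 ≈ 0.487179.
d = −(3/4) ln(1 − 4p/3) = −0.75 ln(1 − 0.649572) = −0.75 ln(0.350428)
  = −0.75 × (-1.048600) = 0.786450 substitutions/site.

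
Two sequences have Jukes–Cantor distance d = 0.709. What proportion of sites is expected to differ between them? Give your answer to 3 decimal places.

p = (3/4)(1 − e^(−4d/3)) = 0.75 × (1 − e^(-0.945333)) = 0.75 × (1 − 0.388550) = 0.458588.

0.459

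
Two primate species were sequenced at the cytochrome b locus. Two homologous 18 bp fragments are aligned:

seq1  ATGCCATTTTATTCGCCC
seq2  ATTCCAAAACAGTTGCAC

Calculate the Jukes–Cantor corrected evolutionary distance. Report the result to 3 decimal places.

0.673

The sequences differ at 8 of 18 sites (3, 7, 8, 9, 10, 12, 14, 17), so p = 8/18 ≈ 0.444444.
d = −(3/4) ln(1 − 4p/3) = −0.75 ln(1 − 0.592592) = −0.75 ln(0.407408)
  = −0.75 × (-0.897940) = 0.673455 substitutions/site.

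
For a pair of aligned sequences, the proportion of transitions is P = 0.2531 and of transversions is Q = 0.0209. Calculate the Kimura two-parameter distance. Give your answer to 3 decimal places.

0.385

Under the Kimura two-parameter model, d = −½ ln(1 − 2P − Q) − ¼ ln(1 − 2Q).
1 − 2P − Q = 0.4729, giving −½ ln(0.4729) = 0.374436.
1 − 2Q = 0.9582, giving −¼ ln(0.9582) = 0.010675.
d = 0.374436 + 0.010675 = 0.385111.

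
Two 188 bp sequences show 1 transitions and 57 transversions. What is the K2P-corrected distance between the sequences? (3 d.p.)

0.421

P = 1/188 ≈ 0.005319 and Q = 57/188 ≈ 0.303191.
Under the Kimura two-parameter model, d = −½ ln(1 − 2P − Q) − ¼ ln(1 − 2Q).
1 − 2P − Q = 0.686171, giving −½ ln(0.686171) = 0.188314.
1 − 2Q = 0.393618, giving −¼ ln(0.393618) = 0.233094.
d = 0.188314 + 0.233094 = 0.421408.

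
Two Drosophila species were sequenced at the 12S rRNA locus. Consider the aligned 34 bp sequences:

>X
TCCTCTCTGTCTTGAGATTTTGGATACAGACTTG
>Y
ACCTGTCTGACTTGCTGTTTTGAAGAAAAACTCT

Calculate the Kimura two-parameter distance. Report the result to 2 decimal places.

0.48

Of 34 sites, 4 differences are transitions and 8 are transversions, so P = 4/34 ≈ 0.117647 and Q = 8/34 ≈ 0.235294.
Under the Kimura two-parameter model, d = −½ ln(1 − 2P − Q) − ¼ ln(1 − 2Q).
1 − 2P − Q = 0.529412, giving −½ ln(0.529412) = 0.317994.
1 − 2Q = 0.529412, giving −¼ ln(0.529412) = 0.158997.
d = 0.317994 + 0.158997 = 0.476991.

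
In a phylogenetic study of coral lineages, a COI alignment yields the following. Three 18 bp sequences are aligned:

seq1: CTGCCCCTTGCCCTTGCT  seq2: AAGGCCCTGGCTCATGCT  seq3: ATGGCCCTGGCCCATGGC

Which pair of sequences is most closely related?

seq2 and seq3

seq1–seq2: 6/18 differ, p = 0.333, d = 0.441.
seq1–seq3: 6/18 differ, p = 0.333, d = 0.441.
seq2–seq3: 4/18 differ, p = 0.222, d = 0.264.
The smallest distance is between seq2 and seq3.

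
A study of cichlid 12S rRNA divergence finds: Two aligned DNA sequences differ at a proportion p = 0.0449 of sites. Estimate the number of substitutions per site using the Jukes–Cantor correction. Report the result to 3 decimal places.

d = −(3/4) ln(1 − 4p/3) = −0.75 ln(1 − 0.059867) = −0.75 ln(0.940133)
  = −0.75 × (-0.061734) = 0.046301 substitutions/site.

0.046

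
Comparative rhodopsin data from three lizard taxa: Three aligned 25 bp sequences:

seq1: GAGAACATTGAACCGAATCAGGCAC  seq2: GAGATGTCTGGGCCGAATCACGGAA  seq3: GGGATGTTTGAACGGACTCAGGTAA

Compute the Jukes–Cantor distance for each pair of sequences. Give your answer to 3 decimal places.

seq1–seq2: 9/25 sites differ → p = 0.36, d = −0.75 ln(1 − 0.48) = 0.490445 ≈ 0.490.
seq1–seq3: 8/25 sites differ → p = 0.32, d = −0.75 ln(1 − 0.426667) = 0.417216 ≈ 0.417.
seq2–seq3: 8/25 sites differ → p = 0.32, d = −0.75 ln(1 − 0.426667) = 0.417216 ≈ 0.417.

d(seq1,seq2) = 0.490, d(seq1,seq3) = 0.417, d(seq2,seq3) = 0.417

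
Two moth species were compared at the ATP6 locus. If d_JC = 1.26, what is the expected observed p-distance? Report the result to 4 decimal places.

0.6102

p = (3/4)(1 − e^(−4d/3)) = 0.75 × (1 − e^(-1.68)) = 0.75 × (1 − 0.186374) = 0.610220.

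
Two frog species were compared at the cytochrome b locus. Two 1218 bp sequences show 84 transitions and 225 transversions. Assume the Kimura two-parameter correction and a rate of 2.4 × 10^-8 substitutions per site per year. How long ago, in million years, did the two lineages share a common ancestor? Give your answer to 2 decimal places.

6.46

P = 84/1218 ≈ 0.068966 and Q = 225/1218 ≈ 0.184729.
Under the Kimura two-parameter model, d = −½ ln(1 − 2P − Q) − ¼ ln(1 − 2Q).
1 − 2P − Q = 0.677339, giving −½ ln(0.677339) = 0.194792.
1 − 2Q = 0.630542, giving −¼ ln(0.630542) = 0.115294.
d = 0.194792 + 0.115294 = 0.310086.
Under a molecular clock d = 2μt, so t = d/(2μ) = 0.310086 / (2 × 2.4 × 10^-8) = 6.46 million years.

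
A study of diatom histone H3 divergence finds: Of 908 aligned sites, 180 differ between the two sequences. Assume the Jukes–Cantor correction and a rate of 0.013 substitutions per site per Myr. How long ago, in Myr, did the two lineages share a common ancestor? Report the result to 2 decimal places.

p = 180/908 ≈ 0.198238.
d = −(3/4) ln(1 − 4p/3) = −0.75 ln(1 − 0.264317) = −0.75 ln(0.735683)
  = −0.75 × (-0.306956) = 0.230217 substitutions/site.
Under a molecular clock d = 2μt, so t = d/(2μ) = 0.230217 / (2 × 0.013) = 8.85 Myr.

8.85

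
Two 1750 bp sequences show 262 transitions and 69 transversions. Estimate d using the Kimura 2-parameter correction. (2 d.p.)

0.23

P = 262/1750 ≈ 0.149714 and Q = 69/1750 ≈ 0.039429.
Under the Kimura two-parameter model, d = −½ ln(1 − 2P − Q) − ¼ ln(1 − 2Q).
1 − 2P − Q = 0.661143, giving −½ ln(0.661143) = 0.206893.
1 − 2Q = 0.921142, giving −¼ ln(0.921142) = 0.020535.
d = 0.206893 + 0.020535 = 0.227428.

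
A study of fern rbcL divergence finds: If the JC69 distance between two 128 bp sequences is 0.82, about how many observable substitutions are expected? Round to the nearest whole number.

Invert JC69: p = (3/4)(1 − e^(−4d/3)) = 0.75 × (1 − e^(-1.093333)) = 0.75 × (1 − 0.335098) = 0.498677.
Expected differing sites = pL ≈ 0.498677 × 128 = 63.830656 ≈ 64.

64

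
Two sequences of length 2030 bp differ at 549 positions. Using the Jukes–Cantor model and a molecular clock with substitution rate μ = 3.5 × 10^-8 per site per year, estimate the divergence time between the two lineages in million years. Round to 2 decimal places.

p = 549/2030 ≈ 0.270443.
d = −(3/4) ln(1 − 4p/3) = −0.75 ln(1 − 0.360591) = −0.75 ln(0.639409)
  = −0.75 × (-0.447211) = 0.335408 substitutions/site.
Under a molecular clock d = 2μt, so t = d/(2μ) = 0.335408 / (2 × 3.5 × 10^-8) = 4.79 million years.

4.79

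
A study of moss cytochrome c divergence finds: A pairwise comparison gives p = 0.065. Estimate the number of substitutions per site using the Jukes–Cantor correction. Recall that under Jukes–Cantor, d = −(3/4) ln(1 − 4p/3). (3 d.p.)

0.068

d = −(3/4) ln(1 − 4p/3) = −0.75 ln(1 − 0.086667) = −0.75 ln(0.913333)
  = −0.75 × (-0.090655) = 0.067991 substitutions/site.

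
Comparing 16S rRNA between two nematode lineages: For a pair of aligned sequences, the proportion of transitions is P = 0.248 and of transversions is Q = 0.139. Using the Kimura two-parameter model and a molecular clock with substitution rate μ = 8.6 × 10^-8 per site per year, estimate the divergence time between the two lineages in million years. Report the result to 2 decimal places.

3.40

Under the Kimura two-parameter model, d = −½ ln(1 − 2P − Q) − ¼ ln(1 − 2Q).
1 − 2P − Q = 0.365, giving −½ ln(0.365) = 0.503929.
1 − 2Q = 0.722, giving −¼ ln(0.722) = 0.081433.
d = 0.503929 + 0.081433 = 0.585362.
Under a molecular clock d = 2μt, so t = d/(2μ) = 0.585362 / (2 × 8.6 × 10^-8) = 3.40 million years.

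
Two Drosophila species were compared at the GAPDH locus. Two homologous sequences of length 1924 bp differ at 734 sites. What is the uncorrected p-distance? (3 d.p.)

0.381

p = 734/1924 = 0.381496… ≈ 0.381 (to 3 d.p.).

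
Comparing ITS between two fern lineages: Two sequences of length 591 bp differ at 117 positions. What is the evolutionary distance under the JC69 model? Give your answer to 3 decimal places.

p = 117/591 ≈ 0.19797.
d = −(3/4) ln(1 − 4p/3) = −0.75 ln(1 − 0.26396) = −0.75 ln(0.73604)
  = −0.75 × (-0.306471) = 0.229853 substitutions/site.

0.230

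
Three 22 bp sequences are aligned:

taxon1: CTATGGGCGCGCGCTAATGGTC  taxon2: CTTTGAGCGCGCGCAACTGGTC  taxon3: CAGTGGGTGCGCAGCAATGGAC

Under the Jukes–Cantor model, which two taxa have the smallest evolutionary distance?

taxon1–taxon2: 4/22 differ, p = 0.182, d = 0.208.
taxon1–taxon3: 7/22 differ, p = 0.318, d = 0.414.
taxon2–taxon3: 9/22 differ, p = 0.409, d = 0.591.
The smallest distance is between taxon1 and taxon2.

taxon1 and taxon2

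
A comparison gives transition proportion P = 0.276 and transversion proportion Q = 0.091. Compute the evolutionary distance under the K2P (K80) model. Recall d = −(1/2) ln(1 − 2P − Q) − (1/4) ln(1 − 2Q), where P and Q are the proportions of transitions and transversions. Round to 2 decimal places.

Under the Kimura two-parameter model, d = −½ ln(1 − 2P − Q) − ¼ ln(1 − 2Q).
1 − 2P − Q = 0.357, giving −½ ln(0.357) = 0.515010.
1 − 2Q = 0.818, giving −¼ ln(0.818) = 0.050223.
d = 0.515010 + 0.050223 = 0.565233.

0.57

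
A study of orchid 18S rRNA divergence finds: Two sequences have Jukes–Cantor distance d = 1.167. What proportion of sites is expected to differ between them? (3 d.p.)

0.592

p = (3/4)(1 − e^(−4d/3)) = 0.75 × (1 − e^(-1.556)) = 0.75 × (1 − 0.210978) = 0.591767.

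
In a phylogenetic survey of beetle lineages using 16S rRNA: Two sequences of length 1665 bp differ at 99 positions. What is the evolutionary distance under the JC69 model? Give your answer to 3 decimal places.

0.062

p = 99/1665 ≈ 0.059459.
d = −(3/4) ln(1 − 4p/3) = −0.75 ln(1 − 0.079279) = −0.75 ln(0.920721)
  = −0.75 × (-0.082598) = 0.061949 substitutions/site.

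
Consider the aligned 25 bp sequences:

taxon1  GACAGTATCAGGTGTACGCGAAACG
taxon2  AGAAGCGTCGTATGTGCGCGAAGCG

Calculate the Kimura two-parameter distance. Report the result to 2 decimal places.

0.68

Of 25 sites, 8 differences are transitions and 2 are transversions, so P = 8/25 = 0.32 and Q = 2/25 = 0.08.
Under the Kimura two-parameter model, d = −½ ln(1 − 2P − Q) − ¼ ln(1 − 2Q).
1 − 2P − Q = 0.28, giving −½ ln(0.28) = 0.636483.
1 − 2Q = 0.84, giving −¼ ln(0.84) = 0.043588.
d = 0.636483 + 0.043588 = 0.680071.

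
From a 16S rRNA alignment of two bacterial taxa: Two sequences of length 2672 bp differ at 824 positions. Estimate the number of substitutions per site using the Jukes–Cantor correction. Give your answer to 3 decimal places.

p = 824/2672 ≈ 0.308383.
d = −(3/4) ln(1 − 4p/3) = −0.75 ln(1 − 0.411177) = −0.75 ln(0.588823)
  = −0.75 × (-0.529630) = 0.397223 substitutions/site.

0.397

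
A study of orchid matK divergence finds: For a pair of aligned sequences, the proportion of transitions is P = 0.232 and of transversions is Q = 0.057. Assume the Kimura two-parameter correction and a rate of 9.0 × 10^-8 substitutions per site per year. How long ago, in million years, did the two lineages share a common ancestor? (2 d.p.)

Under the Kimura two-parameter model, d = −½ ln(1 − 2P − Q) − ¼ ln(1 − 2Q).
1 − 2P − Q = 0.479, giving −½ ln(0.479) = 0.368027.
1 − 2Q = 0.886, giving −¼ ln(0.886) = 0.030260.
d = 0.368027 + 0.030260 = 0.398287.
Under a molecular clock d = 2μt, so t = d/(2μ) = 0.398287 / (2 × 9.0 × 10^-8) = 2.21 million years.

2.21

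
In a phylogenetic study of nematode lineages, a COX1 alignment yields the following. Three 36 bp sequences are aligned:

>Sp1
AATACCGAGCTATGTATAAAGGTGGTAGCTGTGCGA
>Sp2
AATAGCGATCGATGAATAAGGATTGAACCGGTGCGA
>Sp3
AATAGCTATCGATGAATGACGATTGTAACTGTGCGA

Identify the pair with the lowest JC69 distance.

Sp2 and Sp3

Sp1–Sp2: 10/36 differ, p = 0.278, d = 0.347.
Sp1–Sp3: 10/36 differ, p = 0.278, d = 0.347.
Sp2–Sp3: 6/36 differ, p = 0.167, d = 0.188.
The smallest distance is between Sp2 and Sp3.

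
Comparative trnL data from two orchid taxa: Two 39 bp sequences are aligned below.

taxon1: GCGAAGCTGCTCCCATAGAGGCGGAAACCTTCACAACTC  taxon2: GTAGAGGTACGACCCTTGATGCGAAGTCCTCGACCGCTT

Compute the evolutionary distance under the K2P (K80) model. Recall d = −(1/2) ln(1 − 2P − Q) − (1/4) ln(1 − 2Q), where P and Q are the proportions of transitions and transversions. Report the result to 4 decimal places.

0.7441

Of 39 sites, 9 differences are transitions and 9 are transversions, so P = 9/39 ≈ 0.230769 and Q = 9/39 ≈ 0.230769.
Under the Kimura two-parameter model, d = −½ ln(1 − 2P − Q) − ¼ ln(1 − 2Q).
1 − 2P − Q = 0.307693, giving −½ ln(0.307693) = 0.589326.
1 − 2Q = 0.538462, giving −¼ ln(0.538462) = 0.154760.
d = 0.589326 + 0.154760 = 0.744086.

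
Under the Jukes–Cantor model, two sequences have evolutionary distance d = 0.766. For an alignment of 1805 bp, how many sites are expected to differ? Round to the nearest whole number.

866

Invert JC69: p = (3/4)(1 − e^(−4d/3)) = 0.75 × (1 − e^(-1.021333)) = 0.75 × (1 − 0.360115) = 0.479914.
Expected differing sites = pL ≈ 0.479914 × 1805 = 866.24477 ≈ 866.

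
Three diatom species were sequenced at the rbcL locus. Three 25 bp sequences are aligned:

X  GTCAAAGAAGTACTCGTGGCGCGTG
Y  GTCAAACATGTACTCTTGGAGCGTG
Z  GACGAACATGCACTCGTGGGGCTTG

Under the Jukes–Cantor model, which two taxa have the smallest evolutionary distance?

X–Y: 4/25 differ, p = 0.160, d = 0.180.
X–Z: 7/25 differ, p = 0.280, d = 0.351.
Y–Z: 6/25 differ, p = 0.240, d = 0.289.
The smallest distance is between X and Y.

X and Y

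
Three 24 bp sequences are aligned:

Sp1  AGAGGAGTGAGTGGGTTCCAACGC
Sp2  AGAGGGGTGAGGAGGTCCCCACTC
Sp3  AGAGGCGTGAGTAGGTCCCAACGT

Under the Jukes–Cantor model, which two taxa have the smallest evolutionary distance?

Sp1 and Sp3

Sp1–Sp2: 6/24 differ, p = 0.250, d = 0.304.
Sp1–Sp3: 4/24 differ, p = 0.167, d = 0.188.
Sp2–Sp3: 5/24 differ, p = 0.208, d = 0.244.
The smallest distance is between Sp1 and Sp3.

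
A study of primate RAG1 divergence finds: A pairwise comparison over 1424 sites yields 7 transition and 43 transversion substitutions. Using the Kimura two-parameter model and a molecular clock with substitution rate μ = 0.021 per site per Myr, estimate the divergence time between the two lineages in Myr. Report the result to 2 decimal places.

P = 7/1424 ≈ 0.004916 and Q = 43/1424 ≈ 0.030197.
Under the Kimura two-parameter model, d = −½ ln(1 − 2P − Q) − ¼ ln(1 − 2Q).
1 − 2P − Q = 0.959971, giving −½ ln(0.959971) = 0.020426.
1 − 2Q = 0.939606, giving −¼ ln(0.939606) = 0.015574.
d = 0.020426 + 0.015574 = 0.036000.
Under a molecular clock d = 2μt, so t = d/(2μ) = 0.036000 / (2 × 0.021) = 0.86 Myr.

0.86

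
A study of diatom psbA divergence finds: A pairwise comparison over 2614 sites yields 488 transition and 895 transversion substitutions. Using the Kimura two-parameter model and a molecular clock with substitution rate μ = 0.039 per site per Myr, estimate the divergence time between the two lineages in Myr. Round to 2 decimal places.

11.76

P = 488/2614 ≈ 0.186687 and Q = 895/2614 ≈ 0.342387.
Under the Kimura two-parameter model, d = −½ ln(1 − 2P − Q) − ¼ ln(1 − 2Q).
1 − 2P − Q = 0.284239, giving −½ ln(0.284239) = 0.628970.
1 − 2Q = 0.315226, giving −¼ ln(0.315226) = 0.288616.
d = 0.628970 + 0.288616 = 0.917586.
Under a molecular clock d = 2μt, so t = d/(2μ) = 0.917586 / (2 × 0.039) = 11.76 Myr.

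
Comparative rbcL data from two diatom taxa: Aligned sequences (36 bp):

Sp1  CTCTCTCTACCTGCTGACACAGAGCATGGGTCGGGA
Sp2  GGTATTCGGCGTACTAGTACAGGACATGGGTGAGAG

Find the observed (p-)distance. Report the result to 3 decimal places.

0.500

The sequences differ at 18 of 36 positions.
p = 18/36 = 0.500.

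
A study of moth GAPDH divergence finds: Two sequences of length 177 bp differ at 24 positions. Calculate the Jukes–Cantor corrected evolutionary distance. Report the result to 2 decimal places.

p = 24/177 ≈ 0.135593.
d = −(3/4) ln(1 − 4p/3) = −0.75 ln(1 − 0.180791) = −0.75 ln(0.819209)
  = −0.75 × (-0.199416) = 0.149562 substitutions/site.

0.15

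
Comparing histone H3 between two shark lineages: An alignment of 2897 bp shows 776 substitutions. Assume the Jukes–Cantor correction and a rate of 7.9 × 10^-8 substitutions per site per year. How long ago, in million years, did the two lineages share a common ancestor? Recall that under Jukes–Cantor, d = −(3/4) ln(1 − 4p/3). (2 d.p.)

2.10

p = 776/2897 ≈ 0.267863.
d = −(3/4) ln(1 − 4p/3) = −0.75 ln(1 − 0.357151) = −0.75 ln(0.642849)
  = −0.75 × (-0.441845) = 0.331384 substitutions/site.
Under a molecular clock d = 2μt, so t = d/(2μ) = 0.331384 / (2 × 7.9 × 10^-8) = 2.10 million years.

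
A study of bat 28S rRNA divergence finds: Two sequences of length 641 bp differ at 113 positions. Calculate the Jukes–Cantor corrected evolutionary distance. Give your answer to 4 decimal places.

p = 113/641 ≈ 0.176287.
d = −(3/4) ln(1 − 4p/3) = −0.75 ln(1 − 0.235049) = −0.75 ln(0.764951)
  = −0.75 × (-0.267943) = 0.200957 substitutions/site.

0.2010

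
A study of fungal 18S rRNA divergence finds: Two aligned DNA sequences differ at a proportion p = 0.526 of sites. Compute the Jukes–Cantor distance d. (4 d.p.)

0.9063

d = −(3/4) ln(1 − 4p/3) = −0.75 ln(1 − 0.701333) = −0.75 ln(0.298667)
  = −0.75 × (-1.208426) = 0.906320 substitutions/site.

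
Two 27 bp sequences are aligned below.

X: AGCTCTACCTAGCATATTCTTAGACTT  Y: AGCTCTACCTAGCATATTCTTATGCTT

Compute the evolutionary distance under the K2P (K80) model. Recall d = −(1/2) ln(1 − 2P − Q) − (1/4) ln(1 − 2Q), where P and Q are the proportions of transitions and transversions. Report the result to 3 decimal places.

0.078

Of 27 sites, 1 differences are transitions and 1 are transversions, so P = 1/27 ≈ 0.037037 and Q = 1/27 ≈ 0.037037.
Under the Kimura two-parameter model, d = −½ ln(1 − 2P − Q) − ¼ ln(1 − 2Q).
1 − 2P − Q = 0.888889, giving −½ ln(0.888889) = 0.058891.
1 − 2Q = 0.925926, giving −¼ ln(0.925926) = 0.019240.
d = 0.058891 + 0.019240 = 0.078131.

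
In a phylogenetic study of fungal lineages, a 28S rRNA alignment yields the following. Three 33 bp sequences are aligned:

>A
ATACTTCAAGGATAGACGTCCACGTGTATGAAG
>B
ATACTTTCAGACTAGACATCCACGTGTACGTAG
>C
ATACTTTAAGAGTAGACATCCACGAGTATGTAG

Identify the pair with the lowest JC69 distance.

B and C

A–B: 7/33 differ, p = 0.212, d = 0.249.
A–C: 6/33 differ, p = 0.182, d = 0.208.
B–C: 4/33 differ, p = 0.121, d = 0.132.
The smallest distance is between B and C.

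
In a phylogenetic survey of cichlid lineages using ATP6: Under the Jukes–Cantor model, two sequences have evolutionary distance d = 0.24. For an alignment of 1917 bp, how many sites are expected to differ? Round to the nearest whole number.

Invert JC69: p = (3/4)(1 − e^(−4d/3)) = 0.75 × (1 − e^(-0.32)) = 0.75 × (1 − 0.726149) = 0.205388.
Expected differing sites = pL ≈ 0.205388 × 1917 = 393.728796 ≈ 394.

394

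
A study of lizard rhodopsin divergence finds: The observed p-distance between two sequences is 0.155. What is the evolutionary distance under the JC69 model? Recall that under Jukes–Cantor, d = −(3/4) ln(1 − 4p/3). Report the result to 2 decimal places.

0.17

d = −(3/4) ln(1 − 4p/3) = −0.75 ln(1 − 0.206667) = −0.75 ln(0.793333)
  = −0.75 × (-0.231512) = 0.173634 substitutions/site.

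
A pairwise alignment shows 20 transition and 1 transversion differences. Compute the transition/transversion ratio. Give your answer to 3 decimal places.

20.000

R = 20/1 = 20.000.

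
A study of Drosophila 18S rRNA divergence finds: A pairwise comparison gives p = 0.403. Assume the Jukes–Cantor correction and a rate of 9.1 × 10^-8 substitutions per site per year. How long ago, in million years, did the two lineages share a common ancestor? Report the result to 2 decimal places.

3.18

d = −(3/4) ln(1 − 4p/3) = −0.75 ln(1 − 0.537333) = −0.75 ln(0.462667)
  = −0.75 × (-0.770748) = 0.578061 substitutions/site.
Under a molecular clock d = 2μt, so t = d/(2μ) = 0.578061 / (2 × 9.1 × 10^-8) = 3.18 million years.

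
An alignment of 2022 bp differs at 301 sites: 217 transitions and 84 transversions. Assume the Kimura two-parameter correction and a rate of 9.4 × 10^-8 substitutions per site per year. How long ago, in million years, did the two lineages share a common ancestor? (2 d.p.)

P = 217/2022 ≈ 0.107319 and Q = 84/2022 ≈ 0.041543.
Under the Kimura two-parameter model, d = −½ ln(1 − 2P − Q) − ¼ ln(1 − 2Q).
1 − 2P − Q = 0.743819, giving −½ ln(0.743819) = 0.147979.
1 − 2Q = 0.916914, giving −¼ ln(0.916914) = 0.021685.
d = 0.147979 + 0.021685 = 0.169664.
Under a molecular clock d = 2μt, so t = d/(2μ) = 0.169664 / (2 × 9.4 × 10^-8) = 0.90 million years.

0.90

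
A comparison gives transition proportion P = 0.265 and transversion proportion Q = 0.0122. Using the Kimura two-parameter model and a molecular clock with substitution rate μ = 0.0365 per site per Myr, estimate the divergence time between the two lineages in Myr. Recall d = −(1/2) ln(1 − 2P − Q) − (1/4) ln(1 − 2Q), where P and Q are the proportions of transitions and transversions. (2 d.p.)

5.44

Under the Kimura two-parameter model, d = −½ ln(1 − 2P − Q) − ¼ ln(1 − 2Q).
1 − 2P − Q = 0.4578, giving −½ ln(0.4578) = 0.390661.
1 − 2Q = 0.9756, giving −¼ ln(0.9756) = 0.006176.
d = 0.390661 + 0.006176 = 0.396837.
Under a molecular clock d = 2μt, so t = d/(2μ) = 0.396837 / (2 × 0.0365) = 5.44 Myr.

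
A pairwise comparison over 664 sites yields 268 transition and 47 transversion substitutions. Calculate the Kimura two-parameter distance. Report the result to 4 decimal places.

1.0901

P = 268/664 ≈ 0.403614 and Q = 47/664 ≈ 0.070783.
Under the Kimura two-parameter model, d = −½ ln(1 − 2P − Q) − ¼ ln(1 − 2Q).
1 − 2P − Q = 0.121989, giving −½ ln(0.121989) = 1.051912.
1 − 2Q = 0.858434, giving −¼ ln(0.858434) = 0.038161.
d = 1.051912 + 0.038161 = 1.090073.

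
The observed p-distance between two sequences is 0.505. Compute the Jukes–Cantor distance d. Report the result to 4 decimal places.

0.8391

d = −(3/4) ln(1 − 4p/3) = −0.75 ln(1 − 0.673333) = −0.75 ln(0.326667)
  = −0.75 × (-1.118814) = 0.839111 substitutions/site.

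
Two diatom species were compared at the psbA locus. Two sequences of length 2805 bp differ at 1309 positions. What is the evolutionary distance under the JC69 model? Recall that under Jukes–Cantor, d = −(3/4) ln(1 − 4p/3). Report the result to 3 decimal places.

p = 1309/2805 ≈ 0.466667.
d = −(3/4) ln(1 − 4p/3) = −0.75 ln(1 − 0.622223) = −0.75 ln(0.377777)
  = −0.75 × (-0.973451) = 0.730088 substitutions/site.

0.730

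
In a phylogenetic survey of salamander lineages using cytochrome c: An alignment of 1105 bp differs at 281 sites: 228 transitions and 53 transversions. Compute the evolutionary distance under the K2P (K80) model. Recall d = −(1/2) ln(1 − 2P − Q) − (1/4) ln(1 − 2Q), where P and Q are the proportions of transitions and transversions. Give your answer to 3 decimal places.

0.334

P = 228/1105 ≈ 0.206335 and Q = 53/1105 ≈ 0.047964.
Under the Kimura two-parameter model, d = −½ ln(1 − 2P − Q) − ¼ ln(1 − 2Q).
1 − 2P − Q = 0.539366, giving −½ ln(0.539366) = 0.308680.
1 − 2Q = 0.904072, giving −¼ ln(0.904072) = 0.025212.
d = 0.308680 + 0.025212 = 0.333892.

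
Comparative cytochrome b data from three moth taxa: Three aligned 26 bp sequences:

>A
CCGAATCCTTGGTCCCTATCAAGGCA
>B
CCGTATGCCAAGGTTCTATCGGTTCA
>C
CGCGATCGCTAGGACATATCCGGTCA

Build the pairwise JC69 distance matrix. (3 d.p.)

A–B: 12/26 sites differ → p ≈ 0.461538, d = −0.75 ln(1 − 0.615384) = 0.716632 ≈ 0.717.
A–C: 12/26 sites differ → p ≈ 0.461538, d = −0.75 ln(1 − 0.615384) = 0.716632 ≈ 0.717.
B–C: 11/26 sites differ → p ≈ 0.423077, d = −0.75 ln(1 − 0.564103) = 0.622762 ≈ 0.623.

d(A,B) = 0.717, d(A,C) = 0.717, d(B,C) = 0.623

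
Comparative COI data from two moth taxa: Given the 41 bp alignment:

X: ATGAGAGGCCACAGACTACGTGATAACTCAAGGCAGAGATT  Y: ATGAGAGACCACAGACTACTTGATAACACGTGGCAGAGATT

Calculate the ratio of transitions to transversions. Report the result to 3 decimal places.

Transitions are A↔G and C↔T; transversions are all other mismatches.
Transitions: 2. Transversions: 3.
R = 2/3 = 0.666666… ≈ 0.667 (to 3 d.p.).

0.667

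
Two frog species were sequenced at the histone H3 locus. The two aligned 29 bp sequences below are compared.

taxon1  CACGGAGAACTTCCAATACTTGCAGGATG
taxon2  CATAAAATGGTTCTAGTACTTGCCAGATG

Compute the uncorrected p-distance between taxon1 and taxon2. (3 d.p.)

0.379

The sequences differ at 11 of 29 positions.
p = 11/29 = 0.379310… ≈ 0.379 (to 3 d.p.).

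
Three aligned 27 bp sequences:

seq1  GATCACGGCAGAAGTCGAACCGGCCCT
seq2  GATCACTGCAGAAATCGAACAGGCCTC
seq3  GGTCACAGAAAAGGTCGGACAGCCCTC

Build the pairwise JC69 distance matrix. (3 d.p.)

d(seq1,seq2) = 0.213, d(seq1,seq3) = 0.511, d(seq2,seq3) = 0.377

seq1–seq2: 5/27 sites differ → p ≈ 0.185185, d = −0.75 ln(1 − 0.246913) = 0.212681 ≈ 0.213.
seq1–seq3: 10/27 sites differ → p ≈ 0.37037, d = −0.75 ln(1 − 0.493827) = 0.510658 ≈ 0.511.
seq2–seq3: 8/27 sites differ → p ≈ 0.296296, d = −0.75 ln(1 − 0.395061) = 0.376971 ≈ 0.377.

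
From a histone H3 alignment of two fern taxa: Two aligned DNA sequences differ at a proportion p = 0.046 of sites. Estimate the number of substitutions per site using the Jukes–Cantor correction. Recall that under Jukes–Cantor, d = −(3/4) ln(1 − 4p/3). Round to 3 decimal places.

0.047

d = −(3/4) ln(1 − 4p/3) = −0.75 ln(1 − 0.061333) = −0.75 ln(0.938667)
  = −0.75 × (-0.063294) = 0.047471 substitutions/site.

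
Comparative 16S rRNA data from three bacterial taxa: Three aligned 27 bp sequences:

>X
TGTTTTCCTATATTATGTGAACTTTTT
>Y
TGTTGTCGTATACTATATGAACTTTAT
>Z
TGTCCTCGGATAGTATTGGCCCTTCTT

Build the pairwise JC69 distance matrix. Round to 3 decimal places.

X–Y: 5/27 sites differ → p ≈ 0.185185, d = −0.75 ln(1 − 0.246913) = 0.212681 ≈ 0.213.
X–Z: 10/27 sites differ → p ≈ 0.37037, d = −0.75 ln(1 − 0.493827) = 0.510658 ≈ 0.511.
Y–Z: 10/27 sites differ → p ≈ 0.37037, d = −0.75 ln(1 − 0.493827) = 0.510658 ≈ 0.511.

d(X,Y) = 0.213, d(X,Z) = 0.511, d(Y,Z) = 0.511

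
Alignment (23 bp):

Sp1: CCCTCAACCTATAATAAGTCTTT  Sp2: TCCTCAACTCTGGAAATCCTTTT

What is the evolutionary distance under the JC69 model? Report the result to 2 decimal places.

The sequences differ at 11 of 23 sites, so p = 11/23 ≈ 0.478261.
d = −(3/4) ln(1 − 4p/3) = −0.75 ln(1 − 0.637681) = −0.75 ln(0.362319)
  = −0.75 × (-1.015230) = 0.761423 substitutions/site.

0.76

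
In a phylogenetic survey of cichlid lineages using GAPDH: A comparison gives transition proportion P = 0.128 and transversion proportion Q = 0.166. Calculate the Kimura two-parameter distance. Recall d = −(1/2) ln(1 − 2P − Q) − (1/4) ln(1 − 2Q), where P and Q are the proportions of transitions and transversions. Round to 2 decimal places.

0.37

Under the Kimura two-parameter model, d = −½ ln(1 − 2P − Q) − ¼ ln(1 − 2Q).
1 − 2P − Q = 0.578, giving −½ ln(0.578) = 0.274091.
1 − 2Q = 0.668, giving −¼ ln(0.668) = 0.100867.
d = 0.274091 + 0.100867 = 0.374958.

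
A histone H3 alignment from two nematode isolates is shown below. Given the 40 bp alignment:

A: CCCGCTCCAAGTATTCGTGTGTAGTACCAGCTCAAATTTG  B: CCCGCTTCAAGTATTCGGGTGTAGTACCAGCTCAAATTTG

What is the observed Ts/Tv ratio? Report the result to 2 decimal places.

Transitions are A↔G and C↔T; transversions are all other mismatches.
Transitions: 1. Transversions: 1.
R = 1/1 = 1.00.

1.00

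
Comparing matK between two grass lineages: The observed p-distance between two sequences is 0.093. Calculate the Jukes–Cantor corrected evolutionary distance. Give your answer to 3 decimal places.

d = −(3/4) ln(1 − 4p/3) = −0.75 ln(1 − 0.124) = −0.75 ln(0.876)
  = −0.75 × (-0.132389) = 0.099292 substitutions/site.

0.099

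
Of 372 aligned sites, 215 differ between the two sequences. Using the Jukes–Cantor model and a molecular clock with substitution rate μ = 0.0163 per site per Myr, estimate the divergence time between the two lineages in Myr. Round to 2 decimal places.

33.87

p = 215/372 ≈ 0.577957.
d = −(3/4) ln(1 − 4p/3) = −0.75 ln(1 − 0.770609) = −0.75 ln(0.229391)
  = −0.75 × (-1.472327) = 1.104245 substitutions/site.
Under a molecular clock d = 2μt, so t = d/(2μ) = 1.104245 / (2 × 0.0163) = 33.87 Myr.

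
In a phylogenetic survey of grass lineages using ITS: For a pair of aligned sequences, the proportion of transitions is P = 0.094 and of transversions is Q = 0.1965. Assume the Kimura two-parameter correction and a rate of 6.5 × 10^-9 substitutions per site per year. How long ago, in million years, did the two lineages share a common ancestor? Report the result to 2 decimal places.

Under the Kimura two-parameter model, d = −½ ln(1 − 2P − Q) − ¼ ln(1 − 2Q).
1 − 2P − Q = 0.6155, giving −½ ln(0.6155) = 0.242660.
1 − 2Q = 0.607, giving −¼ ln(0.607) = 0.124807.
d = 0.242660 + 0.124807 = 0.367467.
Under a molecular clock d = 2μt, so t = d/(2μ) = 0.367467 / (2 × 6.5 × 10^-9) = 28.27 million years.

28.27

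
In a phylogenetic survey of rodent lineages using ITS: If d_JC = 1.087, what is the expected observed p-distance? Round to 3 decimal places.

p = (3/4)(1 − e^(−4d/3)) = 0.75 × (1 − e^(-1.449333)) = 0.75 × (1 − 0.234727) = 0.573955.

0.574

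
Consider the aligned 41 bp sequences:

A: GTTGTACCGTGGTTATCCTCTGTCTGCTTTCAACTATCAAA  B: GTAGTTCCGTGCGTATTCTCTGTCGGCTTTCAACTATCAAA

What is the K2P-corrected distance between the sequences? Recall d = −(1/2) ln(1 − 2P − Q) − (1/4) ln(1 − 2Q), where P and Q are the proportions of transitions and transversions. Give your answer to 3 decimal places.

0.164

Of 41 sites, 1 differences are transitions and 5 are transversions, so P = 1/41 ≈ 0.02439 and Q = 5/41 ≈ 0.121951.
Under the Kimura two-parameter model, d = −½ ln(1 − 2P − Q) − ¼ ln(1 − 2Q).
1 − 2P − Q = 0.829269, giving −½ ln(0.829269) = 0.093605.
1 − 2Q = 0.756098, giving −¼ ln(0.756098) = 0.069896.
d = 0.093605 + 0.069896 = 0.163501.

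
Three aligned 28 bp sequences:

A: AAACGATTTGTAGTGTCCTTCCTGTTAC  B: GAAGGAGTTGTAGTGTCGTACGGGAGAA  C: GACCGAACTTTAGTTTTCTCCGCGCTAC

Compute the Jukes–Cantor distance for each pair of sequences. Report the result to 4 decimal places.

A–B: 10/28 sites differ → p ≈ 0.357143, d = −0.75 ln(1 − 0.476191) = 0.484971 ≈ 0.4850.
A–C: 11/28 sites differ → p ≈ 0.392857, d = −0.75 ln(1 − 0.523809) = 0.556452 ≈ 0.5565.
B–C: 13/28 sites differ → p ≈ 0.464286, d = −0.75 ln(1 − 0.619048) = 0.723811 ≈ 0.7238.

d(A,B) = 0.4850, d(A,C) = 0.5565, d(B,C) = 0.7238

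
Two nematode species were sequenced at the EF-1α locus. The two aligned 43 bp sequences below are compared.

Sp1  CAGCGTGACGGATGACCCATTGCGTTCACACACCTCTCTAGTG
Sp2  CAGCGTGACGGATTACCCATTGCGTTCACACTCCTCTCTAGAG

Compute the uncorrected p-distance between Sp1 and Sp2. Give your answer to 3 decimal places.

The sequences differ at 3 of 43 positions (sites 14, 32, 42).
p = 3/43 = 0.069767… ≈ 0.070 (to 3 d.p.).

0.070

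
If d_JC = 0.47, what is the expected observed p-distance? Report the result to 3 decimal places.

p = (3/4)(1 − e^(−4d/3)) = 0.75 × (1 − e^(-0.626667)) = 0.75 × (1 − 0.534370) = 0.349223.

0.349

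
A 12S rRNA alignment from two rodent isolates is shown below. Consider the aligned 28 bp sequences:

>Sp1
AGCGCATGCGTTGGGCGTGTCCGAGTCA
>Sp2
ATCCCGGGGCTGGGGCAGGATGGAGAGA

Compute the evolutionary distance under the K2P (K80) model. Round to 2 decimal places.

0.85

Of 28 sites, 3 differences are transitions and 11 are transversions, so P = 3/28 ≈ 0.107143 and Q = 11/28 ≈ 0.392857.
Under the Kimura two-parameter model, d = −½ ln(1 − 2P − Q) − ¼ ln(1 − 2Q).
1 − 2P − Q = 0.392857, giving −½ ln(0.392857) = 0.467155.
1 − 2Q = 0.214286, giving −¼ ln(0.214286) = 0.385111.
d = 0.467155 + 0.385111 = 0.852266.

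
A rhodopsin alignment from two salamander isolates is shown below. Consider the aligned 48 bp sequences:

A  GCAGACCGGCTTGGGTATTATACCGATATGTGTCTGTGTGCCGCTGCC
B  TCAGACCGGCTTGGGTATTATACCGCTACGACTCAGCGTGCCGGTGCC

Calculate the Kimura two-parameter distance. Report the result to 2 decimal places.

Of 48 sites, 2 differences are transitions and 6 are transversions, so P = 2/48 ≈ 0.041667 and Q = 6/48 = 0.125.
Under the Kimura two-parameter model, d = −½ ln(1 − 2P − Q) − ¼ ln(1 − 2Q).
1 − 2P − Q = 0.791666, giving −½ ln(0.791666) = 0.116808.
1 − 2Q = 0.75, giving −¼ ln(0.75) = 0.071921.
d = 0.116808 + 0.071921 = 0.188729.

0.19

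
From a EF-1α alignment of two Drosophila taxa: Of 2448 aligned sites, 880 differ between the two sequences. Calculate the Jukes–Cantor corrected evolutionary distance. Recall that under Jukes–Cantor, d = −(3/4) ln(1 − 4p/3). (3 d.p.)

0.489

p = 880/2448 ≈ 0.359477.
d = −(3/4) ln(1 − 4p/3) = −0.75 ln(1 − 0.479303) = −0.75 ln(0.520697)
  = −0.75 × (-0.652587) = 0.489440 substitutions/site.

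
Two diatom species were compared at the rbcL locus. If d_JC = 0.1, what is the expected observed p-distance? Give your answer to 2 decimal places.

p = (3/4)(1 − e^(−4d/3)) = 0.75 × (1 − e^(-0.133333)) = 0.75 × (1 − 0.875174) = 0.093620.

0.09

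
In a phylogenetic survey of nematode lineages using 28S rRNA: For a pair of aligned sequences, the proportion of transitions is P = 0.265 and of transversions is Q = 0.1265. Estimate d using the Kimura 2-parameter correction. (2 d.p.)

Under the Kimura two-parameter model, d = −½ ln(1 − 2P − Q) − ¼ ln(1 − 2Q).
1 − 2P − Q = 0.3435, giving −½ ln(0.3435) = 0.534284.
1 − 2Q = 0.747, giving −¼ ln(0.747) = 0.072923.
d = 0.534284 + 0.072923 = 0.607207.

0.61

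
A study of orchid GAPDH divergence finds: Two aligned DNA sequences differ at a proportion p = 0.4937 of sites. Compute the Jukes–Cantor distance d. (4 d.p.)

0.8053

d = −(3/4) ln(1 − 4p/3) = −0.75 ln(1 − 0.658267) = −0.75 ln(0.341733)
  = −0.75 × (-1.073726) = 0.805295 substitutions/site.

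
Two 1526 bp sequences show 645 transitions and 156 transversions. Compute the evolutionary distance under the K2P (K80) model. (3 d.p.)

1.531

P = 645/1526 ≈ 0.422674 and Q = 156/1526 ≈ 0.102228.
Under the Kimura two-parameter model, d = −½ ln(1 − 2P − Q) − ¼ ln(1 − 2Q).
1 − 2P − Q = 0.052424, giving −½ ln(0.052424) = 1.474195.
1 − 2Q = 0.795544, giving −¼ ln(0.795544) = 0.057182.
d = 1.474195 + 0.057182 = 1.531377.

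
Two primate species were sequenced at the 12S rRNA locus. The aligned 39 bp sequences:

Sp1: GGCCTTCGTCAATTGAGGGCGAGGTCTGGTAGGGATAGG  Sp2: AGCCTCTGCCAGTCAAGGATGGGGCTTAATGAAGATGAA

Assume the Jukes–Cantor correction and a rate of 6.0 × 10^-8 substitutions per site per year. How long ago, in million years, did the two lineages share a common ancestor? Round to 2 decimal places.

The sequences differ at 20 of 39 sites, so p = 20/39 ≈ 0.512821.
d = −(3/4) ln(1 − 4p/3) = −0.75 ln(1 − 0.683761) = −0.75 ln(0.316239)
  = −0.75 × (-1.151257) = 0.863443 substitutions/site.
Under a molecular clock d = 2μt, so t = d/(2μ) = 0.863443 / (2 × 6.0 × 10^-8) = 7.20 million years.

7.20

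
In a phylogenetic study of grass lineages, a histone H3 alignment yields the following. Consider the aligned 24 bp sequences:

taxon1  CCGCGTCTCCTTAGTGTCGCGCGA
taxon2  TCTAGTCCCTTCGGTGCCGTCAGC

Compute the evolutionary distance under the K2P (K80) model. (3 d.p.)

Of 24 sites, 7 differences are transitions and 5 are transversions, so P = 7/24 ≈ 0.291667 and Q = 5/24 ≈ 0.208333.
Under the Kimura two-parameter model, d = −½ ln(1 − 2P − Q) − ¼ ln(1 − 2Q).
1 − 2P − Q = 0.208333, giving −½ ln(0.208333) = 0.784309.
1 − 2Q = 0.583334, giving −¼ ln(0.583334) = 0.134749.
d = 0.784309 + 0.134749 = 0.919058.

0.919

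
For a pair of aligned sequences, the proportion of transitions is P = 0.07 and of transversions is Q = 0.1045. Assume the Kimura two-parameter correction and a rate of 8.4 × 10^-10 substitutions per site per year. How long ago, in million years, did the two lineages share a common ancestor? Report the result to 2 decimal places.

Under the Kimura two-parameter model, d = −½ ln(1 − 2P − Q) − ¼ ln(1 − 2Q).
1 − 2P − Q = 0.7555, giving −½ ln(0.7555) = 0.140188.
1 − 2Q = 0.791, giving −¼ ln(0.791) = 0.058614.
d = 0.140188 + 0.058614 = 0.198802.
Under a molecular clock d = 2μt, so t = d/(2μ) = 0.198802 / (2 × 8.4 × 10^-10) = 118.33 million years.

118.33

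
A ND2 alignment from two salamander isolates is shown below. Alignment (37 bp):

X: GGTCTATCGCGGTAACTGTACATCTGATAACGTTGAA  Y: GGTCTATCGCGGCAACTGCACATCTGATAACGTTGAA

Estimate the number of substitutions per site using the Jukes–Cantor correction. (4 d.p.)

The sequences differ at 2 of 37 sites (13, 19), so p = 2/37 ≈ 0.054054.
d = −(3/4) ln(1 − 4p/3) = −0.75 ln(1 − 0.072072) = −0.75 ln(0.927928)
  = −0.75 × (-0.074801) = 0.056101 substitutions/site.

0.0561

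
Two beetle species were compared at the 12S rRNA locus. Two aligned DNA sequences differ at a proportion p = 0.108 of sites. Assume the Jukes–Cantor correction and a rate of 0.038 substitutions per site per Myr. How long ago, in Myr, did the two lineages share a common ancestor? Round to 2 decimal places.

d = −(3/4) ln(1 − 4p/3) = −0.75 ln(1 − 0.144) = −0.75 ln(0.856)
  = −0.75 × (-0.155485) = 0.116614 substitutions/site.
Under a molecular clock d = 2μt, so t = d/(2μ) = 0.116614 / (2 × 0.038) = 1.53 Myr.

1.53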